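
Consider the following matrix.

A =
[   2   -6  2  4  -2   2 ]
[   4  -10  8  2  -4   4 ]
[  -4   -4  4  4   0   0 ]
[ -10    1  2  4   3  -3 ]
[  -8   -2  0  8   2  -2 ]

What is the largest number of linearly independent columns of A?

Row reduce to echelon form.
R2 ← R2 − (2)·R1: [0, 2, 4, -6, 0, 0]
R3 ← R3 + (2)·R1: [0, -16, 8, 12, -4, 4]
R4 ← R4 + (5)·R1: [0, -29, 12, 24, -7, 7]
R5 ← R5 + (4)·R1: [0, -26, 8, 24, -6, 6]
R3 ← R3 + (8)·R2: [0, 0, 40, -36, -4, 4]
R4 ← R4 + (29/2)·R2: [0, 0, 70, -63, -7, 7]
R5 ← R5 + (13)·R2: [0, 0, 60, -54, -6, 6]
R4 ← R4 − (7/4)·R3: [0, 0, 0, 0, 0, 0]
R5 ← R5 − (3/2)·R3: [0, 0, 0, 0, 0, 0]
Echelon form has 3 nonzero rows, so rank(A) = 3.
The rank gives the maximum number of linearly independent columns: 3.

3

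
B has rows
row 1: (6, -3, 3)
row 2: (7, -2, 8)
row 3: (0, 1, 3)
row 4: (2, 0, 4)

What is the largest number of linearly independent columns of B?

Row reduce to echelon form.
R2 ← R2 − (7/6)·R1: [0, 3/2, 9/2]
R4 ← R4 − (1/3)·R1: [0, 1, 3]
R3 ← R3 − (2/3)·R2: [0, 0, 0]
R4 ← R4 − (2/3)·R2: [0, 0, 0]
Echelon form has 2 nonzero rows, so rank(B) = 2.
The rank gives the maximum number of linearly independent columns: 2.

2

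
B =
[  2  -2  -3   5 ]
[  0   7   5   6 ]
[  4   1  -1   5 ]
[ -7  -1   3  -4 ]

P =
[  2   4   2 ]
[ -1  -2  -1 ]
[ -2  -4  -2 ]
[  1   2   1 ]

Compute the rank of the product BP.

First compute BP:
[[ 17,  34,  17],
 [-11, -22, -11],
 [ 14,  28,  14],
 [-23, -46, -23]]
Now row reduce the product.
R2 ← R2 + (11/17)·R1: [0, 0, 0]
R3 ← R3 − (14/17)·R1: [0, 0, 0]
R4 ← R4 + (23/17)·R1: [0, 0, 0]
1 nonzero row, so rank(BP) = 1.

1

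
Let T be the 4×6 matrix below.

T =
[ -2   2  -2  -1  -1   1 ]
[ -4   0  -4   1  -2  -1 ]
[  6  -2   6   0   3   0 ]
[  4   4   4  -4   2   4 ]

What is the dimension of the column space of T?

Row reduce to echelon form.
R2 ← R2 − (2)·R1: [0, -4, 0, 3, 0, -3]
R3 ← R3 + (3)·R1: [0, 4, 0, -3, 0, 3]
R4 ← R4 + (2)·R1: [0, 8, 0, -6, 0, 6]
R3 ← R3 + R2: [0, 0, 0, 0, 0, 0]
R4 ← R4 + (2)·R2: [0, 0, 0, 0, 0, 0]
Echelon form has 2 nonzero rows, so rank(T) = 2.
The column space has dimension equal to the rank: 2.

2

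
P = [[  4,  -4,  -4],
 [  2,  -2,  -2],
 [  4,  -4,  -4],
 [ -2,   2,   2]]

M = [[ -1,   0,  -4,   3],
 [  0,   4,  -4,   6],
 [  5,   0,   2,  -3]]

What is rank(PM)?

1

First compute PM:
[[-24, -16,  -8,   0],
 [-12,  -8,  -4,   0],
 [-24, -16,  -8,   0],
 [ 12,   8,   4,   0]]
Now row reduce the product.
R2 ← R2 − (1/2)·R1: [0, 0, 0, 0]
R3 ← R3 − R1: [0, 0, 0, 0]
R4 ← R4 + (1/2)·R1: [0, 0, 0, 0]
1 nonzero row, so rank(PM) = 1.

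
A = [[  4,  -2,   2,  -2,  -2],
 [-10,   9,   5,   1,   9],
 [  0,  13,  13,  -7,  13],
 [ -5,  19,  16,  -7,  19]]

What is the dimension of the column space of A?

3

Row reduce to echelon form.
R2 ← R2 + (5/2)·R1: [0, 4, 10, -4, 4]
R4 ← R4 + (5/4)·R1: [0, 33/2, 37/2, -19/2, 33/2]
R3 ← R3 − (13/4)·R2: [0, 0, -39/2, 6, 0]
R4 ← R4 − (33/8)·R2: [0, 0, -91/4, 7, 0]
R4 ← R4 − (7/6)·R3: [0, 0, 0, 0, 0]
Echelon form has 3 nonzero rows, so rank(A) = 3.
The column space has dimension equal to the rank: 3.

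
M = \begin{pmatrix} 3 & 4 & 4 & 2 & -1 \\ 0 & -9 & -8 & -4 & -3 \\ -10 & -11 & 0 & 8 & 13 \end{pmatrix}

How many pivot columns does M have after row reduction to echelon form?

3

Row reduce to echelon form.
R3 ← R3 + (10/3)·R1: [0, 7/3, 40/3, 44/3, 29/3]
R3 ← R3 + (7/27)·R2: [0, 0, 304/27, 368/27, 80/9]
Echelon form has 3 nonzero rows, so rank(M) = 3.
Each nonzero row contributes one pivot column: 3 pivot columns.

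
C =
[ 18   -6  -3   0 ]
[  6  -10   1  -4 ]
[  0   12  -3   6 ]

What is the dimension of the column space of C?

Row reduce to echelon form.
R2 ← R2 − (1/3)·R1: [0, -8, 2, -4]
R3 ← R3 + (3/2)·R2: [0, 0, 0, 0]
Echelon form has 2 nonzero rows, so rank(C) = 2.
The column space has dimension equal to the rank: 2.

2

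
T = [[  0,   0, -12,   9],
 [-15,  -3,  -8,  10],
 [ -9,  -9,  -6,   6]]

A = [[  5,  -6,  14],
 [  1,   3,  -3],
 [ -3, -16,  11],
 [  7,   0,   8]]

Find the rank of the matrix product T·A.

3

First compute TA:
[[ 99, 192, -60],
 [ 16, 209, -209],
 [  6, 123, -117]]
Now row reduce the product.
R2 ← R2 − (16/99)·R1: [0, 5873/33, -6577/33]
R3 ← R3 − (2/33)·R1: [0, 1225/11, -1247/11]
R3 ← R3 − (525/839)·R2: [0, 0, 9522/839]
3 nonzero rows, so rank(TA) = 3.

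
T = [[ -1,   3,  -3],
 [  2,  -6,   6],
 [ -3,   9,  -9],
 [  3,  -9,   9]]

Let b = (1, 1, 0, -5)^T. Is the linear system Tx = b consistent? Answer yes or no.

Row reduce the augmented matrix [T | b].
R2 ← R2 + (2)·R1: [0, 0, 0, 3]
R3 ← R3 − (3)·R1: [0, 0, 0, -3]
R4 ← R4 + (3)·R1: [0, 0, 0, -2]
R3 ← R3 + R2: [0, 0, 0, 0]
R4 ← R4 + (2/3)·R2: [0, 0, 0, 0]
The echelon form has 2 nonzero rows; the last pivot sits in the augmented column, so rank(T) = 1 but rank([T|b]) = 2.
Since the ranks differ, the system is inconsistent.

no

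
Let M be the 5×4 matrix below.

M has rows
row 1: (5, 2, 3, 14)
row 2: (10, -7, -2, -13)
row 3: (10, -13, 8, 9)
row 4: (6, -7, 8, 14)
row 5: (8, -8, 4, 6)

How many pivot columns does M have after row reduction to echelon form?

Row reduce to echelon form.
R2 ← R2 − (2)·R1: [0, -11, -8, -41]
R3 ← R3 − (2)·R1: [0, -17, 2, -19]
R4 ← R4 − (6/5)·R1: [0, -47/5, 22/5, -14/5]
R5 ← R5 − (8/5)·R1: [0, -56/5, -4/5, -82/5]
R3 ← R3 − (17/11)·R2: [0, 0, 158/11, 488/11]
R4 ← R4 − (47/55)·R2: [0, 0, 618/55, 1773/55]
R5 ← R5 − (56/55)·R2: [0, 0, 404/55, 1394/55]
R4 ← R4 − (309/395)·R3: [0, 0, 0, -195/79]
R5 ← R5 − (202/395)·R3: [0, 0, 0, 210/79]
R5 ← R5 + (14/13)·R4: [0, 0, 0, 0]
Echelon form has 4 nonzero rows, so rank(M) = 4.
Each nonzero row contributes one pivot column: 4 pivot columns.

4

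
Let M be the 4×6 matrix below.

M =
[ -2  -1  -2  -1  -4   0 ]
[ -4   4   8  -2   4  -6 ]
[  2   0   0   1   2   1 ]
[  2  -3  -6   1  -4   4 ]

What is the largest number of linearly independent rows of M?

2

Row reduce to echelon form.
R2 ← R2 − (2)·R1: [0, 6, 12, 0, 12, -6]
R3 ← R3 + R1: [0, -1, -2, 0, -2, 1]
R4 ← R4 + R1: [0, -4, -8, 0, -8, 4]
R3 ← R3 + (1/6)·R2: [0, 0, 0, 0, 0, 0]
R4 ← R4 + (2/3)·R2: [0, 0, 0, 0, 0, 0]
Echelon form has 2 nonzero rows, so rank(M) = 2.
The rank gives the maximum number of linearly independent rows: 2.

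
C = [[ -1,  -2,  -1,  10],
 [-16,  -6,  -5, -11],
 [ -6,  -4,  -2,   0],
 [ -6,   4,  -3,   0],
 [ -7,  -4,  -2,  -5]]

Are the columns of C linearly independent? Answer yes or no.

no

Row reduce C to echelon form.
R2 ← R2 − (16)·R1: [0, 26, 11, -171]
R3 ← R3 − (6)·R1: [0, 8, 4, -60]
R4 ← R4 − (6)·R1: [0, 16, 3, -60]
R5 ← R5 − (7)·R1: [0, 10, 5, -75]
R3 ← R3 − (4/13)·R2: [0, 0, 8/13, -96/13]
R4 ← R4 − (8/13)·R2: [0, 0, -49/13, 588/13]
R5 ← R5 − (5/13)·R2: [0, 0, 10/13, -120/13]
R4 ← R4 + (49/8)·R3: [0, 0, 0, 0]
R5 ← R5 − (5/4)·R3: [0, 0, 0, 0]
3 pivots among 4 columns.
Only 3 < 4 pivot columns, so the columns are linearly dependent.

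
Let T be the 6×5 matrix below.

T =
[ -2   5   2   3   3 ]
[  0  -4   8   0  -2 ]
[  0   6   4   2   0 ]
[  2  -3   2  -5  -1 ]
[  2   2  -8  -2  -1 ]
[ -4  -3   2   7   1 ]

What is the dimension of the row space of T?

Row reduce to echelon form.
R4 ← R4 + R1: [0, 2, 4, -2, 2]
R5 ← R5 + R1: [0, 7, -6, 1, 2]
R6 ← R6 − (2)·R1: [0, -13, -2, 1, -5]
R3 ← R3 + (3/2)·R2: [0, 0, 16, 2, -3]
R4 ← R4 + (1/2)·R2: [0, 0, 8, -2, 1]
R5 ← R5 + (7/4)·R2: [0, 0, 8, 1, -3/2]
R6 ← R6 − (13/4)·R2: [0, 0, -28, 1, 3/2]
R4 ← R4 − (1/2)·R3: [0, 0, 0, -3, 5/2]
R5 ← R5 − (1/2)·R3: [0, 0, 0, 0, 0]
R6 ← R6 + (7/4)·R3: [0, 0, 0, 9/2, -15/4]
R6 ← R6 + (3/2)·R4: [0, 0, 0, 0, 0]
Echelon form has 4 nonzero rows, so rank(T) = 4.
The row space has dimension equal to the rank: 4.

4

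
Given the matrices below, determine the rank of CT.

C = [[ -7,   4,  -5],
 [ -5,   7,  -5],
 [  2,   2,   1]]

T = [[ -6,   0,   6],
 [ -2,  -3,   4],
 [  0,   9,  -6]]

First compute CT:
[[ 34, -57,   4],
 [ 16, -66,  28],
 [-16,   3,  14]]
Now row reduce the product.
R2 ← R2 − (8/17)·R1: [0, -666/17, 444/17]
R3 ← R3 + (8/17)·R1: [0, -405/17, 270/17]
R3 ← R3 − (45/74)·R2: [0, 0, 0]
2 nonzero rows, so rank(CT) = 2.

2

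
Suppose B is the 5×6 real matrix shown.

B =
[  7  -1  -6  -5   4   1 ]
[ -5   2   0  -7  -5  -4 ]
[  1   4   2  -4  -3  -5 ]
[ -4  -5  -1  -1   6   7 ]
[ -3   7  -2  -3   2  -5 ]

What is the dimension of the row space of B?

5

Row reduce to echelon form.
R2 ← R2 + (5/7)·R1: [0, 9/7, -30/7, -74/7, -15/7, -23/7]
R3 ← R3 − (1/7)·R1: [0, 29/7, 20/7, -23/7, -25/7, -36/7]
R4 ← R4 + (4/7)·R1: [0, -39/7, -31/7, -27/7, 58/7, 53/7]
R5 ← R5 + (3/7)·R1: [0, 46/7, -32/7, -36/7, 26/7, -32/7]
R3 ← R3 − (29/9)·R2: [0, 0, 50/3, 277/9, 10/3, 49/9]
R4 ← R4 + (13/3)·R2: [0, 0, -23, -149/3, -1, -20/3]
R5 ← R5 − (46/9)·R2: [0, 0, 52/3, 440/9, 44/3, 110/9]
R4 ← R4 + (69/50)·R3: [0, 0, 0, -1079/150, 18/5, 127/150]
R5 ← R5 − (26/25)·R3: [0, 0, 0, 422/25, 56/5, 164/25]
R5 ← R5 + (2532/1079)·R4: [0, 0, 0, 0, 21200/1079, 9222/1079]
Echelon form has 5 nonzero rows, so rank(B) = 5.
The row space has dimension equal to the rank: 5.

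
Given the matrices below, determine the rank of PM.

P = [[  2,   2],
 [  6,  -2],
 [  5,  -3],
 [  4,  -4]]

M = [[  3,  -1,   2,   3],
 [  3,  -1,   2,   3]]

First compute PM:
[[ 12,  -4,   8,  12],
 [ 12,  -4,   8,  12],
 [  6,  -2,   4,   6],
 [  0,   0,   0,   0]]
Now row reduce the product.
R2 ← R2 − R1: [0, 0, 0, 0]
R3 ← R3 − (1/2)·R1: [0, 0, 0, 0]
1 nonzero row, so rank(PM) = 1.

1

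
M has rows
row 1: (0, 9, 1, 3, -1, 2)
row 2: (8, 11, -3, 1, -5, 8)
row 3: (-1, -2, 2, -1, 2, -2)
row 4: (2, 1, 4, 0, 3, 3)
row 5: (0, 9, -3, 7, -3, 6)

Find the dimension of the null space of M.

Row reduce to echelon form.
Swap R1 ↔ R2
R3 ← R3 + (1/8)·R1: [0, -5/8, 13/8, -7/8, 11/8, -1]
R4 ← R4 − (1/4)·R1: [0, -7/4, 19/4, -1/4, 17/4, 1]
R3 ← R3 + (5/72)·R2: [0, 0, 61/36, -2/3, 47/36, -31/36]
R4 ← R4 + (7/36)·R2: [0, 0, 89/18, 1/3, 73/18, 25/18]
R5 ← R5 − R2: [0, 0, -4, 4, -2, 4]
R4 ← R4 − (178/61)·R3: [0, 0, 0, 139/61, 15/61, 238/61]
R5 ← R5 + (144/61)·R3: [0, 0, 0, 148/61, 66/61, 120/61]
R5 ← R5 − (148/139)·R4: [0, 0, 0, 0, 114/139, -304/139]
5 nonzero rows, so rank(M) = 5.
M has 6 columns; by rank–nullity, nullity = 6 − 5 = 1.

1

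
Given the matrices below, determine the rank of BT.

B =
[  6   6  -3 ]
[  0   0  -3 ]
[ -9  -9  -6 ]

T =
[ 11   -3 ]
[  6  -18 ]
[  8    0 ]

2

First compute BT:
[[ 78, -126],
 [-24,   0],
 [-201, 189]]
Now row reduce the product.
R2 ← R2 + (4/13)·R1: [0, -504/13]
R3 ← R3 + (67/26)·R1: [0, -1764/13]
R3 ← R3 − (7/2)·R2: [0, 0]
2 nonzero rows, so rank(BT) = 2.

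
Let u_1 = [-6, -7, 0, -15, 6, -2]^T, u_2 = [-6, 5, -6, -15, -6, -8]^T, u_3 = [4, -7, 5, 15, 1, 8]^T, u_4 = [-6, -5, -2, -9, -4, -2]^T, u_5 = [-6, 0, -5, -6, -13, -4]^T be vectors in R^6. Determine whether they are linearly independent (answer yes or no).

Form the matrix with these vectors as rows and row reduce.
R2 ← R2 − R1: [0, 12, -6, 0, -12, -6]
R3 ← R3 + (2/3)·R1: [0, -35/3, 5, 5, 5, 20/3]
R4 ← R4 − R1: [0, 2, -2, 6, -10, 0]
R5 ← R5 − R1: [0, 7, -5, 9, -19, -2]
R3 ← R3 + (35/36)·R2: [0, 0, -5/6, 5, -20/3, 5/6]
R4 ← R4 − (1/6)·R2: [0, 0, -1, 6, -8, 1]
R5 ← R5 − (7/12)·R2: [0, 0, -3/2, 9, -12, 3/2]
R4 ← R4 − (6/5)·R3: [0, 0, 0, 0, 0, 0]
R5 ← R5 − (9/5)·R3: [0, 0, 0, 0, 0, 0]
3 nonzero rows, so the 5 vectors span a space of dimension 3.
Since 3 < 5, the vectors are linearly dependent.

no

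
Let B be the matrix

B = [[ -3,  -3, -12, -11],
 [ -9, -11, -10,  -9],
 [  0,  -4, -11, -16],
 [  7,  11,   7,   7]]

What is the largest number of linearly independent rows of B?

4

Row reduce to echelon form.
R2 ← R2 − (3)·R1: [0, -2, 26, 24]
R4 ← R4 + (7/3)·R1: [0, 4, -21, -56/3]
R3 ← R3 − (2)·R2: [0, 0, -63, -64]
R4 ← R4 + (2)·R2: [0, 0, 31, 88/3]
R4 ← R4 + (31/63)·R3: [0, 0, 0, -136/63]
Echelon form has 4 nonzero rows, so rank(B) = 4.
The rank gives the maximum number of linearly independent rows: 4.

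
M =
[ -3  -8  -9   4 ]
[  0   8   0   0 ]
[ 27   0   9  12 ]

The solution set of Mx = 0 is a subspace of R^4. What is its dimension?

Row reduce to echelon form.
R3 ← R3 + (9)·R1: [0, -72, -72, 48]
R3 ← R3 + (9)·R2: [0, 0, -72, 48]
3 nonzero rows, so rank(M) = 3.
M has 4 columns; by rank–nullity, nullity = 4 − 3 = 1.

1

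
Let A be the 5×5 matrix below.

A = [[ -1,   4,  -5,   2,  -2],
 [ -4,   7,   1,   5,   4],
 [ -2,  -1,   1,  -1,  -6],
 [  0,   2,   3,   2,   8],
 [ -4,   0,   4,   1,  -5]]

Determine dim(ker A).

Row reduce to echelon form.
R2 ← R2 − (4)·R1: [0, -9, 21, -3, 12]
R3 ← R3 − (2)·R1: [0, -9, 11, -5, -2]
R5 ← R5 − (4)·R1: [0, -16, 24, -7, 3]
R3 ← R3 − R2: [0, 0, -10, -2, -14]
R4 ← R4 + (2/9)·R2: [0, 0, 23/3, 4/3, 32/3]
R5 ← R5 − (16/9)·R2: [0, 0, -40/3, -5/3, -55/3]
R4 ← R4 + (23/30)·R3: [0, 0, 0, -1/5, -1/15]
R5 ← R5 − (4/3)·R3: [0, 0, 0, 1, 1/3]
R5 ← R5 + (5)·R4: [0, 0, 0, 0, 0]
4 nonzero rows, so rank(A) = 4.
A has 5 columns; by rank–nullity, nullity = 5 − 4 = 1.

1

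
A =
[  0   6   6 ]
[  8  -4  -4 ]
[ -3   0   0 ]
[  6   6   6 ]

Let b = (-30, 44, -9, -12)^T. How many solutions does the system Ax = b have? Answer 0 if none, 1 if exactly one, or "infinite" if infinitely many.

infinite

Row reduce the augmented matrix [A | b].
Swap R1 ↔ R2
R3 ← R3 + (3/8)·R1: [0, -3/2, -3/2, 15/2]
R4 ← R4 − (3/4)·R1: [0, 9, 9, -45]
R3 ← R3 + (1/4)·R2: [0, 0, 0, 0]
R4 ← R4 − (3/2)·R2: [0, 0, 0, 0]
The echelon form has 2 nonzero rows, and every pivot lies in the first 3 columns, so rank(A) = rank([A|b]) = 2.
The system is consistent.
rank = 2 < 3 unknowns, so there are infinitely many solutions.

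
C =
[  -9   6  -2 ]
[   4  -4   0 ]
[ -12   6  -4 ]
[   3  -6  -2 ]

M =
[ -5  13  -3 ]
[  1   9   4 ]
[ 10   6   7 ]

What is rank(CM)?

First compute CM:
[[ 31, -75,  37],
 [-24,  16, -28],
 [ 26, -126,  32],
 [-41, -27, -47]]
Now row reduce the product.
R2 ← R2 + (24/31)·R1: [0, -1304/31, 20/31]
R3 ← R3 − (26/31)·R1: [0, -1956/31, 30/31]
R4 ← R4 + (41/31)·R1: [0, -3912/31, 60/31]
R3 ← R3 − (3/2)·R2: [0, 0, 0]
R4 ← R4 − (3)·R2: [0, 0, 0]
2 nonzero rows, so rank(CM) = 2.

2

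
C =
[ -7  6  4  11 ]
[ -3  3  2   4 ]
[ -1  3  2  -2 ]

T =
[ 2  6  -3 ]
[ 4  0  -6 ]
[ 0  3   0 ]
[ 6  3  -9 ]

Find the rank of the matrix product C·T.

First compute CT:
[[ 76,   3, -114],
 [ 30,   0, -45],
 [ -2,  -6,   3]]
Now row reduce the product.
R2 ← R2 − (15/38)·R1: [0, -45/38, 0]
R3 ← R3 + (1/38)·R1: [0, -225/38, 0]
R3 ← R3 − (5)·R2: [0, 0, 0]
2 nonzero rows, so rank(CT) = 2.

2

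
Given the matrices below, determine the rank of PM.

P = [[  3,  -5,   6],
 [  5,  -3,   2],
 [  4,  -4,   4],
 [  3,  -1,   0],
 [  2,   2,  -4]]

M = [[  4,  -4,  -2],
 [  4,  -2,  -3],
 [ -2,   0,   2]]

2

First compute PM:
[[-20,  -2,  21],
 [  4, -14,   3],
 [ -8,  -8,  12],
 [  8, -10,  -3],
 [ 24, -12, -18]]
Now row reduce the product.
R2 ← R2 + (1/5)·R1: [0, -72/5, 36/5]
R3 ← R3 − (2/5)·R1: [0, -36/5, 18/5]
R4 ← R4 + (2/5)·R1: [0, -54/5, 27/5]
R5 ← R5 + (6/5)·R1: [0, -72/5, 36/5]
R3 ← R3 − (1/2)·R2: [0, 0, 0]
R4 ← R4 − (3/4)·R2: [0, 0, 0]
R5 ← R5 − R2: [0, 0, 0]
2 nonzero rows, so rank(PM) = 2.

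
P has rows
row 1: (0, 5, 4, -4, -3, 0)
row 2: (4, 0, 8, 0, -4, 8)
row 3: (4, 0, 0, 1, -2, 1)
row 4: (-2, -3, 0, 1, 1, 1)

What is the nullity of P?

Row reduce to echelon form.
Swap R1 ↔ R2
R3 ← R3 − R1: [0, 0, -8, 1, 2, -7]
R4 ← R4 + (1/2)·R1: [0, -3, 4, 1, -1, 5]
R4 ← R4 + (3/5)·R2: [0, 0, 32/5, -7/5, -14/5, 5]
R4 ← R4 + (4/5)·R3: [0, 0, 0, -3/5, -6/5, -3/5]
4 nonzero rows, so rank(P) = 4.
P has 6 columns; by rank–nullity, nullity = 6 − 4 = 2.

2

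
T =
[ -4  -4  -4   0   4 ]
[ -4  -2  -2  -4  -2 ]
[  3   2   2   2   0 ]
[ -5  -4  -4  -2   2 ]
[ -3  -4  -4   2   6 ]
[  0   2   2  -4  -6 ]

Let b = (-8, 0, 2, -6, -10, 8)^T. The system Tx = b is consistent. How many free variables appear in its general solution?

Row reduce the augmented matrix [T | b].
R2 ← R2 − R1: [0, 2, 2, -4, -6, 8]
R3 ← R3 + (3/4)·R1: [0, -1, -1, 2, 3, -4]
R4 ← R4 − (5/4)·R1: [0, 1, 1, -2, -3, 4]
R5 ← R5 − (3/4)·R1: [0, -1, -1, 2, 3, -4]
R3 ← R3 + (1/2)·R2: [0, 0, 0, 0, 0, 0]
R4 ← R4 − (1/2)·R2: [0, 0, 0, 0, 0, 0]
R5 ← R5 + (1/2)·R2: [0, 0, 0, 0, 0, 0]
R6 ← R6 − R2: [0, 0, 0, 0, 0, 0]
The echelon form has 2 nonzero rows, and every pivot lies in the first 5 columns, so rank(T) = rank([T|b]) = 2.
The system is consistent.
Free variables = (unknowns) − (rank) = 5 − 2 = 3.

3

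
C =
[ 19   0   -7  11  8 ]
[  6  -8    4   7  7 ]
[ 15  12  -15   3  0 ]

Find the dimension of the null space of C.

2

Row reduce to echelon form.
R2 ← R2 − (6/19)·R1: [0, -8, 118/19, 67/19, 85/19]
R3 ← R3 − (15/19)·R1: [0, 12, -180/19, -108/19, -120/19]
R3 ← R3 + (3/2)·R2: [0, 0, -3/19, -15/38, 15/38]
3 nonzero rows, so rank(C) = 3.
C has 5 columns; by rank–nullity, nullity = 5 − 3 = 2.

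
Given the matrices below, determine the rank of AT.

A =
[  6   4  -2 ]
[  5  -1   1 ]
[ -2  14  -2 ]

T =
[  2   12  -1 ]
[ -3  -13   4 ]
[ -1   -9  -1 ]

First compute AT:
[[  2,  38,  12],
 [ 12,  64, -10],
 [-44, -188,  60]]
Now row reduce the product.
R2 ← R2 − (6)·R1: [0, -164, -82]
R3 ← R3 + (22)·R1: [0, 648, 324]
R3 ← R3 + (162/41)·R2: [0, 0, 0]
2 nonzero rows, so rank(AT) = 2.

2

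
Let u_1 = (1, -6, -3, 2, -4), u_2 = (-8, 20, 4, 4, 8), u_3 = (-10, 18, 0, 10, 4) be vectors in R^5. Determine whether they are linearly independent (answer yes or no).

no

Form the matrix with these vectors as rows and row reduce.
R2 ← R2 + (8)·R1: [0, -28, -20, 20, -24]
R3 ← R3 + (10)·R1: [0, -42, -30, 30, -36]
R3 ← R3 − (3/2)·R2: [0, 0, 0, 0, 0]
2 nonzero rows, so the 3 vectors span a space of dimension 2.
Since 2 < 3, the vectors are linearly dependent.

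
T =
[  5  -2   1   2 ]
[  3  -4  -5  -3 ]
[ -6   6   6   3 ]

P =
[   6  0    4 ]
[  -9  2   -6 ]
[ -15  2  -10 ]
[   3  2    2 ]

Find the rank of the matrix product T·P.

2

First compute TP:
[[ 39,   2,  26],
 [120, -24,  80],
 [-171,  30, -114]]
Now row reduce the product.
R2 ← R2 − (40/13)·R1: [0, -392/13, 0]
R3 ← R3 + (57/13)·R1: [0, 504/13, 0]
R3 ← R3 + (9/7)·R2: [0, 0, 0]
2 nonzero rows, so rank(TP) = 2.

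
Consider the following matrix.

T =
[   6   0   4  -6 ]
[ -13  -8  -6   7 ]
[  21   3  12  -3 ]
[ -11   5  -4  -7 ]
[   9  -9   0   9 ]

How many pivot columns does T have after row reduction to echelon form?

Row reduce to echelon form.
R2 ← R2 + (13/6)·R1: [0, -8, 8/3, -6]
R3 ← R3 − (7/2)·R1: [0, 3, -2, 18]
R4 ← R4 + (11/6)·R1: [0, 5, 10/3, -18]
R5 ← R5 − (3/2)·R1: [0, -9, -6, 18]
R3 ← R3 + (3/8)·R2: [0, 0, -1, 63/4]
R4 ← R4 + (5/8)·R2: [0, 0, 5, -87/4]
R5 ← R5 − (9/8)·R2: [0, 0, -9, 99/4]
R4 ← R4 + (5)·R3: [0, 0, 0, 57]
R5 ← R5 − (9)·R3: [0, 0, 0, -117]
R5 ← R5 + (39/19)·R4: [0, 0, 0, 0]
Echelon form has 4 nonzero rows, so rank(T) = 4.
Each nonzero row contributes one pivot column: 4 pivot columns.

4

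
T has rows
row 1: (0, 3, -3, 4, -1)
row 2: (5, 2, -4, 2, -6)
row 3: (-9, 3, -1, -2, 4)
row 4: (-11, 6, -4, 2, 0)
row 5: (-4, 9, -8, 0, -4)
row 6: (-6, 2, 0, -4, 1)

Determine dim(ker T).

Row reduce to echelon form.
Swap R1 ↔ R2
R3 ← R3 + (9/5)·R1: [0, 33/5, -41/5, 8/5, -34/5]
R4 ← R4 + (11/5)·R1: [0, 52/5, -64/5, 32/5, -66/5]
R5 ← R5 + (4/5)·R1: [0, 53/5, -56/5, 8/5, -44/5]
R6 ← R6 + (6/5)·R1: [0, 22/5, -24/5, -8/5, -31/5]
R3 ← R3 − (11/5)·R2: [0, 0, -8/5, -36/5, -23/5]
R4 ← R4 − (52/15)·R2: [0, 0, -12/5, -112/15, -146/15]
R5 ← R5 − (53/15)·R2: [0, 0, -3/5, -188/15, -79/15]
R6 ← R6 − (22/15)·R2: [0, 0, -2/5, -112/15, -71/15]
R4 ← R4 − (3/2)·R3: [0, 0, 0, 10/3, -17/6]
R5 ← R5 − (3/8)·R3: [0, 0, 0, -59/6, -85/24]
R6 ← R6 − (1/4)·R3: [0, 0, 0, -17/3, -43/12]
R5 ← R5 + (59/20)·R4: [0, 0, 0, 0, -119/10]
R6 ← R6 + (17/10)·R4: [0, 0, 0, 0, -42/5]
R6 ← R6 − (12/17)·R5: [0, 0, 0, 0, 0]
5 nonzero rows, so rank(T) = 5.
T has 5 columns; by rank–nullity, nullity = 5 − 5 = 0.

0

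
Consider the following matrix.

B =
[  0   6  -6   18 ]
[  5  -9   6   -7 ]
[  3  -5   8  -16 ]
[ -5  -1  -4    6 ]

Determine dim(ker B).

0

Row reduce to echelon form.
Swap R1 ↔ R2
R3 ← R3 − (3/5)·R1: [0, 2/5, 22/5, -59/5]
R4 ← R4 + R1: [0, -10, 2, -1]
R3 ← R3 − (1/15)·R2: [0, 0, 24/5, -13]
R4 ← R4 + (5/3)·R2: [0, 0, -8, 29]
R4 ← R4 + (5/3)·R3: [0, 0, 0, 22/3]
4 nonzero rows, so rank(B) = 4.
B has 4 columns; by rank–nullity, nullity = 4 − 4 = 0.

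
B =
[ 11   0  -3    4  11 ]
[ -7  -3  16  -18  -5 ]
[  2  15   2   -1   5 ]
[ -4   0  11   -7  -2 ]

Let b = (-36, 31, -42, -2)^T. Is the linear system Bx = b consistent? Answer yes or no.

Row reduce the augmented matrix [B | b].
R2 ← R2 + (7/11)·R1: [0, -3, 155/11, -170/11, 2, 89/11]
R3 ← R3 − (2/11)·R1: [0, 15, 28/11, -19/11, 3, -390/11]
R4 ← R4 + (4/11)·R1: [0, 0, 109/11, -61/11, 2, -166/11]
R3 ← R3 + (5)·R2: [0, 0, 73, -79, 13, 5]
R4 ← R4 − (109/803)·R3: [0, 0, 0, 378/73, 189/803, -12663/803]
The echelon form has 4 nonzero rows, and every pivot lies in the first 5 columns, so rank(B) = rank([B|b]) = 4.
The system is consistent.

yes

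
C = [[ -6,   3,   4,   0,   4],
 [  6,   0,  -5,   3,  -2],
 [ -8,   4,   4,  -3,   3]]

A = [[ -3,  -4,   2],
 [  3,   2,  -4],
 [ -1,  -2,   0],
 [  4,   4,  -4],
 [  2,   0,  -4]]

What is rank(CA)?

First compute CA:
[[ 31,  22, -40],
 [ -5,  -2,   8],
 [ 26,  20, -32]]
Now row reduce the product.
R2 ← R2 + (5/31)·R1: [0, 48/31, 48/31]
R3 ← R3 − (26/31)·R1: [0, 48/31, 48/31]
R3 ← R3 − R2: [0, 0, 0]
2 nonzero rows, so rank(CA) = 2.

2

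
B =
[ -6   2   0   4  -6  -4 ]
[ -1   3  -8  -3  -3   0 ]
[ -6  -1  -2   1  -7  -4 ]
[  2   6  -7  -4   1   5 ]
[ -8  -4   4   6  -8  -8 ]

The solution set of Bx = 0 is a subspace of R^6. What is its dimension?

1

Row reduce to echelon form.
R2 ← R2 − (1/6)·R1: [0, 8/3, -8, -11/3, -2, 2/3]
R3 ← R3 − R1: [0, -3, -2, -3, -1, 0]
R4 ← R4 + (1/3)·R1: [0, 20/3, -7, -8/3, -1, 11/3]
R5 ← R5 − (4/3)·R1: [0, -20/3, 4, 2/3, 0, -8/3]
R3 ← R3 + (9/8)·R2: [0, 0, -11, -57/8, -13/4, 3/4]
R4 ← R4 − (5/2)·R2: [0, 0, 13, 13/2, 4, 2]
R5 ← R5 + (5/2)·R2: [0, 0, -16, -17/2, -5, -1]
R4 ← R4 + (13/11)·R3: [0, 0, 0, -169/88, 7/44, 127/44]
R5 ← R5 − (16/11)·R3: [0, 0, 0, 41/22, -3/11, -23/11]
R5 ← R5 + (164/169)·R4: [0, 0, 0, 0, -20/169, 120/169]
5 nonzero rows, so rank(B) = 5.
B has 6 columns; by rank–nullity, nullity = 6 − 5 = 1.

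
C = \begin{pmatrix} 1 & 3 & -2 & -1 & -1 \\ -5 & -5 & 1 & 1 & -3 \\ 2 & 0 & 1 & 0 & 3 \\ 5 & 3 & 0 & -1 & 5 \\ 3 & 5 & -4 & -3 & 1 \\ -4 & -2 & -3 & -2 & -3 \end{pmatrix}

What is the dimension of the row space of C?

3

Row reduce to echelon form.
R2 ← R2 + (5)·R1: [0, 10, -9, -4, -8]
R3 ← R3 − (2)·R1: [0, -6, 5, 2, 5]
R4 ← R4 − (5)·R1: [0, -12, 10, 4, 10]
R5 ← R5 − (3)·R1: [0, -4, 2, 0, 4]
R6 ← R6 + (4)·R1: [0, 10, -11, -6, -7]
R3 ← R3 + (3/5)·R2: [0, 0, -2/5, -2/5, 1/5]
R4 ← R4 + (6/5)·R2: [0, 0, -4/5, -4/5, 2/5]
R5 ← R5 + (2/5)·R2: [0, 0, -8/5, -8/5, 4/5]
R6 ← R6 − R2: [0, 0, -2, -2, 1]
R4 ← R4 − (2)·R3: [0, 0, 0, 0, 0]
R5 ← R5 − (4)·R3: [0, 0, 0, 0, 0]
R6 ← R6 − (5)·R3: [0, 0, 0, 0, 0]
Echelon form has 3 nonzero rows, so rank(C) = 3.
The row space has dimension equal to the rank: 3.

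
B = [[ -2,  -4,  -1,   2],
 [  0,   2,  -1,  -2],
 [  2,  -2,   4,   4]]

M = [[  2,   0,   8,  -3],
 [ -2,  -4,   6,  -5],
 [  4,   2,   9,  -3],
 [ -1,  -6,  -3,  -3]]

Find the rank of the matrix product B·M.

2

First compute BM:
[[ -2,   2, -55,  23],
 [ -6,   2,   9,  -1],
 [ 20,  -8,  28, -20]]
Now row reduce the product.
R2 ← R2 − (3)·R1: [0, -4, 174, -70]
R3 ← R3 + (10)·R1: [0, 12, -522, 210]
R3 ← R3 + (3)·R2: [0, 0, 0, 0]
2 nonzero rows, so rank(BM) = 2.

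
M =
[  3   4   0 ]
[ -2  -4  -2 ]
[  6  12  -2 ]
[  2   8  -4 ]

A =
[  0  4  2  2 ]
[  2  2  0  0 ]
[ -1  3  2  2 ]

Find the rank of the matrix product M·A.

2

First compute MA:
[[  8,  20,   6,   6],
 [ -6, -22,  -8,  -8],
 [ 26,  42,   8,   8],
 [ 20,  12,  -4,  -4]]
Now row reduce the product.
R2 ← R2 + (3/4)·R1: [0, -7, -7/2, -7/2]
R3 ← R3 − (13/4)·R1: [0, -23, -23/2, -23/2]
R4 ← R4 − (5/2)·R1: [0, -38, -19, -19]
R3 ← R3 − (23/7)·R2: [0, 0, 0, 0]
R4 ← R4 − (38/7)·R2: [0, 0, 0, 0]
2 nonzero rows, so rank(MA) = 2.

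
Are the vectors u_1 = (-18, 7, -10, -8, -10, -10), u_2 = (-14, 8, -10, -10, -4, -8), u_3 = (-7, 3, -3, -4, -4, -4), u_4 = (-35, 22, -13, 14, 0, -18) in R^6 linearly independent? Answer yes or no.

yes

Form the matrix with these vectors as rows and row reduce.
R2 ← R2 − (7/9)·R1: [0, 23/9, -20/9, -34/9, 34/9, -2/9]
R3 ← R3 − (7/18)·R1: [0, 5/18, 8/9, -8/9, -1/9, -1/9]
R4 ← R4 − (35/18)·R1: [0, 151/18, 58/9, 266/9, 175/9, 13/9]
R3 ← R3 − (5/46)·R2: [0, 0, 26/23, -11/23, -12/23, -2/23]
R4 ← R4 − (151/46)·R2: [0, 0, 316/23, 965/23, 162/23, 50/23]
R4 ← R4 − (158/13)·R3: [0, 0, 0, 621/13, 174/13, 42/13]
4 nonzero rows, so the 4 vectors span a space of dimension 4.
Since 4 = 4, the vectors are linearly independent.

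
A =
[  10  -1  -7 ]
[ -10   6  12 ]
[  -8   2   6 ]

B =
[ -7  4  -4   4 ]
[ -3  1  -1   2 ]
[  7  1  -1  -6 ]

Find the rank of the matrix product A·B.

First compute AB:
[[-116,  32, -32,  80],
 [136, -22,  22, -100],
 [ 92, -24,  24, -64]]
Now row reduce the product.
R2 ← R2 + (34/29)·R1: [0, 450/29, -450/29, -180/29]
R3 ← R3 + (23/29)·R1: [0, 40/29, -40/29, -16/29]
R3 ← R3 − (4/45)·R2: [0, 0, 0, 0]
2 nonzero rows, so rank(AB) = 2.

2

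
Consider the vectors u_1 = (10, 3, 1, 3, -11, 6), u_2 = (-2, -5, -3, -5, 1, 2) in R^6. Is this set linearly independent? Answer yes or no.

yes

Form the matrix with these vectors as rows and row reduce.
R2 ← R2 + (1/5)·R1: [0, -22/5, -14/5, -22/5, -6/5, 16/5]
2 nonzero rows, so the 2 vectors span a space of dimension 2.
Since 2 = 2, the vectors are linearly independent.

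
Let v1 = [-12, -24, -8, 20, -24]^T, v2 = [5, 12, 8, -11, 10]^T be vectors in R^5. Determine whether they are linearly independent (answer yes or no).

Form the matrix with these vectors as rows and row reduce.
R2 ← R2 + (5/12)·R1: [0, 2, 14/3, -8/3, 0]
2 nonzero rows, so the 2 vectors span a space of dimension 2.
Since 2 = 2, the vectors are linearly independent.

yes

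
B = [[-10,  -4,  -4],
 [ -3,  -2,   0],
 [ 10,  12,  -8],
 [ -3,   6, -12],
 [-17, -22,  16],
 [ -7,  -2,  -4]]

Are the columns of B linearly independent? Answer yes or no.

no

Row reduce B to echelon form.
R2 ← R2 − (3/10)·R1: [0, -4/5, 6/5]
R3 ← R3 + R1: [0, 8, -12]
R4 ← R4 − (3/10)·R1: [0, 36/5, -54/5]
R5 ← R5 − (17/10)·R1: [0, -76/5, 114/5]
R6 ← R6 − (7/10)·R1: [0, 4/5, -6/5]
R3 ← R3 + (10)·R2: [0, 0, 0]
R4 ← R4 + (9)·R2: [0, 0, 0]
R5 ← R5 − (19)·R2: [0, 0, 0]
R6 ← R6 + R2: [0, 0, 0]
2 pivots among 3 columns.
Only 2 < 3 pivot columns, so the columns are linearly dependent.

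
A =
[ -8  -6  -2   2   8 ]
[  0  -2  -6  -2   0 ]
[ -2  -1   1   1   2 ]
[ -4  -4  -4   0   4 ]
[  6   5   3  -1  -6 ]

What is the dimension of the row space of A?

Row reduce to echelon form.
R3 ← R3 − (1/4)·R1: [0, 1/2, 3/2, 1/2, 0]
R4 ← R4 − (1/2)·R1: [0, -1, -3, -1, 0]
R5 ← R5 + (3/4)·R1: [0, 1/2, 3/2, 1/2, 0]
R3 ← R3 + (1/4)·R2: [0, 0, 0, 0, 0]
R4 ← R4 − (1/2)·R2: [0, 0, 0, 0, 0]
R5 ← R5 + (1/4)·R2: [0, 0, 0, 0, 0]
Echelon form has 2 nonzero rows, so rank(A) = 2.
The row space has dimension equal to the rank: 2.

2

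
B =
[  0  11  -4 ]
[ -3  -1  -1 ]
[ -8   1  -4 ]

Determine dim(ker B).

Row reduce to echelon form.
Swap R1 ↔ R2
R3 ← R3 − (8/3)·R1: [0, 11/3, -4/3]
R3 ← R3 − (1/3)·R2: [0, 0, 0]
2 nonzero rows, so rank(B) = 2.
B has 3 columns; by rank–nullity, nullity = 3 − 2 = 1.

1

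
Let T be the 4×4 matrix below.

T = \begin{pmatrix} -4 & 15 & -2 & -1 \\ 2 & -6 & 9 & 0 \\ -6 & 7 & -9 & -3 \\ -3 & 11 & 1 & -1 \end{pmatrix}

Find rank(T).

Row reduce to echelon form.
R2 ← R2 + (1/2)·R1: [0, 3/2, 8, -1/2]
R3 ← R3 − (3/2)·R1: [0, -31/2, -6, -3/2]
R4 ← R4 − (3/4)·R1: [0, -1/4, 5/2, -1/4]
R3 ← R3 + (31/3)·R2: [0, 0, 230/3, -20/3]
R4 ← R4 + (1/6)·R2: [0, 0, 23/6, -1/3]
R4 ← R4 − (1/20)·R3: [0, 0, 0, 0]
Echelon form has 3 nonzero rows, so rank(T) = 3.

3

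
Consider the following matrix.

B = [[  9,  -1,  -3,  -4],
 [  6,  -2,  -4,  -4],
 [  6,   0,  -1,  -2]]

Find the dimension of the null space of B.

Row reduce to echelon form.
R2 ← R2 − (2/3)·R1: [0, -4/3, -2, -4/3]
R3 ← R3 − (2/3)·R1: [0, 2/3, 1, 2/3]
R3 ← R3 + (1/2)·R2: [0, 0, 0, 0]
2 nonzero rows, so rank(B) = 2.
B has 4 columns; by rank–nullity, nullity = 4 − 2 = 2.

2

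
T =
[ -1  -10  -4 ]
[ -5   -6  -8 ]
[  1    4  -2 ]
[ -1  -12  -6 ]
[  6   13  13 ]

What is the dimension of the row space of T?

3

Row reduce to echelon form.
R2 ← R2 − (5)·R1: [0, 44, 12]
R3 ← R3 + R1: [0, -6, -6]
R4 ← R4 − R1: [0, -2, -2]
R5 ← R5 + (6)·R1: [0, -47, -11]
R3 ← R3 + (3/22)·R2: [0, 0, -48/11]
R4 ← R4 + (1/22)·R2: [0, 0, -16/11]
R5 ← R5 + (47/44)·R2: [0, 0, 20/11]
R4 ← R4 − (1/3)·R3: [0, 0, 0]
R5 ← R5 + (5/12)·R3: [0, 0, 0]
Echelon form has 3 nonzero rows, so rank(T) = 3.
The row space has dimension equal to the rank: 3.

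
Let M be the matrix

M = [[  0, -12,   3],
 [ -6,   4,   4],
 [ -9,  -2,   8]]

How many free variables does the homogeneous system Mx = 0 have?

1

Row reduce to echelon form.
Swap R1 ↔ R2
R3 ← R3 − (3/2)·R1: [0, -8, 2]
R3 ← R3 − (2/3)·R2: [0, 0, 0]
2 nonzero rows, so rank(M) = 2.
M has 3 columns; by rank–nullity, nullity = 3 − 2 = 1.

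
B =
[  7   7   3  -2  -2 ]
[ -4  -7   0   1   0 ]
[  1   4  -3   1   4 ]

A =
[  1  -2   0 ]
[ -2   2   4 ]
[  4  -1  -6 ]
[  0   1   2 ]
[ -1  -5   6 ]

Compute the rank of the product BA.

3

First compute BA:
[[  7,   5,  -6],
 [ 10,  -5, -26],
 [-23, -10,  60]]
Now row reduce the product.
R2 ← R2 − (10/7)·R1: [0, -85/7, -122/7]
R3 ← R3 + (23/7)·R1: [0, 45/7, 282/7]
R3 ← R3 + (9/17)·R2: [0, 0, 528/17]
3 nonzero rows, so rank(BA) = 3.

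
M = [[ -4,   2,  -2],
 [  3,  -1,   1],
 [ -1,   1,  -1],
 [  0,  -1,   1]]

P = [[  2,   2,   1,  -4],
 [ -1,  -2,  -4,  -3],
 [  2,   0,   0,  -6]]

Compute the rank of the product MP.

First compute MP:
[[-14, -12, -12,  22],
 [  9,   8,   7, -15],
 [ -5,  -4,  -5,   7],
 [  3,   2,   4,  -3]]
Now row reduce the product.
R2 ← R2 + (9/14)·R1: [0, 2/7, -5/7, -6/7]
R3 ← R3 − (5/14)·R1: [0, 2/7, -5/7, -6/7]
R4 ← R4 + (3/14)·R1: [0, -4/7, 10/7, 12/7]
R3 ← R3 − R2: [0, 0, 0, 0]
R4 ← R4 + (2)·R2: [0, 0, 0, 0]
2 nonzero rows, so rank(MP) = 2.

2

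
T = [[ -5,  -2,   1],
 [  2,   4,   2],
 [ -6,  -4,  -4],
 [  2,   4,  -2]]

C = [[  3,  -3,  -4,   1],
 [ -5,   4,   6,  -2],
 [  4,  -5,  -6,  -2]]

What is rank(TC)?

First compute TC:
[[ -1,   2,   2,  -3],
 [ -6,   0,   4, -10],
 [-14,  22,  24,  10],
 [-22,  20,  28,  -2]]
Now row reduce the product.
R2 ← R2 − (6)·R1: [0, -12, -8, 8]
R3 ← R3 − (14)·R1: [0, -6, -4, 52]
R4 ← R4 − (22)·R1: [0, -24, -16, 64]
R3 ← R3 − (1/2)·R2: [0, 0, 0, 48]
R4 ← R4 − (2)·R2: [0, 0, 0, 48]
R4 ← R4 − R3: [0, 0, 0, 0]
3 nonzero rows, so rank(TC) = 3.

3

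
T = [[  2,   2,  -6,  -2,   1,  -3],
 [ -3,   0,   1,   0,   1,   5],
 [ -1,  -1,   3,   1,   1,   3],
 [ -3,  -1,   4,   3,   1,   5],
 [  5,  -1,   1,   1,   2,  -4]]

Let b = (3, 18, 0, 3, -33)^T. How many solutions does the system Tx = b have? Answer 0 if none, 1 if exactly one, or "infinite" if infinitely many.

Row reduce the augmented matrix [T | b].
R2 ← R2 + (3/2)·R1: [0, 3, -8, -3, 5/2, 1/2, 45/2]
R3 ← R3 + (1/2)·R1: [0, 0, 0, 0, 3/2, 3/2, 3/2]
R4 ← R4 + (3/2)·R1: [0, 2, -5, 0, 5/2, 1/2, 15/2]
R5 ← R5 − (5/2)·R1: [0, -6, 16, 6, -1/2, 7/2, -81/2]
R4 ← R4 − (2/3)·R2: [0, 0, 1/3, 2, 5/6, 1/6, -15/2]
R5 ← R5 + (2)·R2: [0, 0, 0, 0, 9/2, 9/2, 9/2]
Swap R3 ↔ R4
R5 ← R5 − (3)·R4: [0, 0, 0, 0, 0, 0, 0]
The echelon form has 4 nonzero rows, and every pivot lies in the first 6 columns, so rank(T) = rank([T|b]) = 4.
The system is consistent.
rank = 4 < 6 unknowns, so there are infinitely many solutions.

infinite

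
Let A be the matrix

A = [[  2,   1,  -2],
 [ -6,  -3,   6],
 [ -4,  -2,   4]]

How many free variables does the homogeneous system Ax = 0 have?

2

Row reduce to echelon form.
R2 ← R2 + (3)·R1: [0, 0, 0]
R3 ← R3 + (2)·R1: [0, 0, 0]
1 nonzero row, so rank(A) = 1.
A has 3 columns; by rank–nullity, nullity = 3 − 1 = 2.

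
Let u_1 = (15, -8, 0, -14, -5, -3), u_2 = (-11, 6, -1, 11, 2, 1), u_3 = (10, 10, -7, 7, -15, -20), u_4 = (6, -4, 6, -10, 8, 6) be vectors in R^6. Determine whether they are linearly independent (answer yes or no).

no

Form the matrix with these vectors as rows and row reduce.
R2 ← R2 + (11/15)·R1: [0, 2/15, -1, 11/15, -5/3, -6/5]
R3 ← R3 − (2/3)·R1: [0, 46/3, -7, 49/3, -35/3, -18]
R4 ← R4 − (2/5)·R1: [0, -4/5, 6, -22/5, 10, 36/5]
R3 ← R3 − (115)·R2: [0, 0, 108, -68, 180, 120]
R4 ← R4 + (6)·R2: [0, 0, 0, 0, 0, 0]
3 nonzero rows, so the 4 vectors span a space of dimension 3.
Since 3 < 4, the vectors are linearly dependent.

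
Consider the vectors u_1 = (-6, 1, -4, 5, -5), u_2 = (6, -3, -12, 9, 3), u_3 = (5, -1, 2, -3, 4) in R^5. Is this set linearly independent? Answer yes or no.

no

Form the matrix with these vectors as rows and row reduce.
R2 ← R2 + R1: [0, -2, -16, 14, -2]
R3 ← R3 + (5/6)·R1: [0, -1/6, -4/3, 7/6, -1/6]
R3 ← R3 − (1/12)·R2: [0, 0, 0, 0, 0]
2 nonzero rows, so the 3 vectors span a space of dimension 2.
Since 2 < 3, the vectors are linearly dependent.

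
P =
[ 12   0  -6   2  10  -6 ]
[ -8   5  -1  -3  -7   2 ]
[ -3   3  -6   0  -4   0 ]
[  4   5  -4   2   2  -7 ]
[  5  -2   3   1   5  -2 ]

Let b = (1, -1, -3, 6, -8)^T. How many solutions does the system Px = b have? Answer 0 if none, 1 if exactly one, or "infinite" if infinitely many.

Row reduce the augmented matrix [P | b].
R2 ← R2 + (2/3)·R1: [0, 5, -5, -5/3, -1/3, -2, -1/3]
R3 ← R3 + (1/4)·R1: [0, 3, -15/2, 1/2, -3/2, -3/2, -11/4]
R4 ← R4 − (1/3)·R1: [0, 5, -2, 4/3, -4/3, -5, 17/3]
R5 ← R5 − (5/12)·R1: [0, -2, 11/2, 1/6, 5/6, 1/2, -101/12]
R3 ← R3 − (3/5)·R2: [0, 0, -9/2, 3/2, -13/10, -3/10, -51/20]
R4 ← R4 − R2: [0, 0, 3, 3, -1, -3, 6]
R5 ← R5 + (2/5)·R2: [0, 0, 7/2, -1/2, 7/10, -3/10, -171/20]
R4 ← R4 + (2/3)·R3: [0, 0, 0, 4, -28/15, -16/5, 43/10]
R5 ← R5 + (7/9)·R3: [0, 0, 0, 2/3, -14/45, -8/15, -158/15]
R5 ← R5 − (1/6)·R4: [0, 0, 0, 0, 0, 0, -45/4]
The echelon form has 5 nonzero rows; the last pivot sits in the augmented column, so rank(P) = 4 but rank([P|b]) = 5.
Since the ranks differ, the system is inconsistent.
It has no solutions.

0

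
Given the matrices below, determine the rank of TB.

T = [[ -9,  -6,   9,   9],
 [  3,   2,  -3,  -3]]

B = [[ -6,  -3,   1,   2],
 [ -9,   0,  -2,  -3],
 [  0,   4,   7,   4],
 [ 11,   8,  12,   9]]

1

First compute TB:
[[207, 135, 174, 117],
 [-69, -45, -58, -39]]
Now row reduce the product.
R2 ← R2 + (1/3)·R1: [0, 0, 0, 0]
1 nonzero row, so rank(TB) = 1.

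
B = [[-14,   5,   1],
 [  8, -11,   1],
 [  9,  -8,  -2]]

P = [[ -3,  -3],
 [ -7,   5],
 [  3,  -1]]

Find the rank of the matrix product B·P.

2

First compute BP:
[[ 10,  66],
 [ 56, -80],
 [ 23, -65]]
Now row reduce the product.
R2 ← R2 − (28/5)·R1: [0, -2248/5]
R3 ← R3 − (23/10)·R1: [0, -1084/5]
R3 ← R3 − (271/562)·R2: [0, 0]
2 nonzero rows, so rank(BP) = 2.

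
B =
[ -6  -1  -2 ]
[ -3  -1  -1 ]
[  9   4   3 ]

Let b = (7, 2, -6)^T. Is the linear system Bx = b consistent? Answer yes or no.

Row reduce the augmented matrix [B | b].
R2 ← R2 − (1/2)·R1: [0, -1/2, 0, -3/2]
R3 ← R3 + (3/2)·R1: [0, 5/2, 0, 9/2]
R3 ← R3 + (5)·R2: [0, 0, 0, -3]
The echelon form has 3 nonzero rows; the last pivot sits in the augmented column, so rank(B) = 2 but rank([B|b]) = 3.
Since the ranks differ, the system is inconsistent.

no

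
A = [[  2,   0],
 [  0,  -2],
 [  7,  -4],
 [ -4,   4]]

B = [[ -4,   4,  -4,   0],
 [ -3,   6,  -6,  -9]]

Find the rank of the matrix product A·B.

2

First compute AB:
[[ -8,   8,  -8,   0],
 [  6, -12,  12,  18],
 [-16,   4,  -4,  36],
 [  4,   8,  -8, -36]]
Now row reduce the product.
R2 ← R2 + (3/4)·R1: [0, -6, 6, 18]
R3 ← R3 − (2)·R1: [0, -12, 12, 36]
R4 ← R4 + (1/2)·R1: [0, 12, -12, -36]
R3 ← R3 − (2)·R2: [0, 0, 0, 0]
R4 ← R4 + (2)·R2: [0, 0, 0, 0]
2 nonzero rows, so rank(AB) = 2.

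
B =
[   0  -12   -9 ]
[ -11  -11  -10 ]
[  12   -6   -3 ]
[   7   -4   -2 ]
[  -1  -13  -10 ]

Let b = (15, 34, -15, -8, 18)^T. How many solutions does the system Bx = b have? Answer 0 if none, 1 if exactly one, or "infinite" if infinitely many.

1

Row reduce the augmented matrix [B | b].
Swap R1 ↔ R2
R3 ← R3 + (12/11)·R1: [0, -18, -153/11, 243/11]
R4 ← R4 + (7/11)·R1: [0, -11, -92/11, 150/11]
R5 ← R5 − (1/11)·R1: [0, -12, -100/11, 164/11]
R3 ← R3 − (3/2)·R2: [0, 0, -9/22, -9/22]
R4 ← R4 − (11/12)·R2: [0, 0, -5/44, -5/44]
R5 ← R5 − R2: [0, 0, -1/11, -1/11]
R4 ← R4 − (5/18)·R3: [0, 0, 0, 0]
R5 ← R5 − (2/9)·R3: [0, 0, 0, 0]
The echelon form has 3 nonzero rows, and every pivot lies in the first 3 columns, so rank(B) = rank([B|b]) = 3.
The system is consistent.
rank = 3 = number of unknowns, so the solution is unique.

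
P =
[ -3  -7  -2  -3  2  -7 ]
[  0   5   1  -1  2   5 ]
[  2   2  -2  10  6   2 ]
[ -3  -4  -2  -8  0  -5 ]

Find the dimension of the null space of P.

2

Row reduce to echelon form.
R3 ← R3 + (2/3)·R1: [0, -8/3, -10/3, 8, 22/3, -8/3]
R4 ← R4 − R1: [0, 3, 0, -5, -2, 2]
R3 ← R3 + (8/15)·R2: [0, 0, -14/5, 112/15, 42/5, 0]
R4 ← R4 − (3/5)·R2: [0, 0, -3/5, -22/5, -16/5, -1]
R4 ← R4 − (3/14)·R3: [0, 0, 0, -6, -5, -1]
4 nonzero rows, so rank(P) = 4.
P has 6 columns; by rank–nullity, nullity = 6 − 4 = 2.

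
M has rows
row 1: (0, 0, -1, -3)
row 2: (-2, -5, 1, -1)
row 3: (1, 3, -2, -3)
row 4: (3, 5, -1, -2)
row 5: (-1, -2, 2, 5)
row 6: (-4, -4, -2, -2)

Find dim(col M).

Row reduce to echelon form.
Swap R1 ↔ R2
R3 ← R3 + (1/2)·R1: [0, 1/2, -3/2, -7/2]
R4 ← R4 + (3/2)·R1: [0, -5/2, 1/2, -7/2]
R5 ← R5 − (1/2)·R1: [0, 1/2, 3/2, 11/2]
R6 ← R6 − (2)·R1: [0, 6, -4, 0]
Swap R2 ↔ R3
R4 ← R4 + (5)·R2: [0, 0, -7, -21]
R5 ← R5 − R2: [0, 0, 3, 9]
R6 ← R6 − (12)·R2: [0, 0, 14, 42]
R4 ← R4 − (7)·R3: [0, 0, 0, 0]
R5 ← R5 + (3)·R3: [0, 0, 0, 0]
R6 ← R6 + (14)·R3: [0, 0, 0, 0]
Echelon form has 3 nonzero rows, so rank(M) = 3.
The column space has dimension equal to the rank: 3.

3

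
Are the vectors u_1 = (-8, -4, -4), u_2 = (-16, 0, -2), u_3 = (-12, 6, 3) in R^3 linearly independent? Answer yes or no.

no

Form the matrix with these vectors as rows and row reduce.
R2 ← R2 − (2)·R1: [0, 8, 6]
R3 ← R3 − (3/2)·R1: [0, 12, 9]
R3 ← R3 − (3/2)·R2: [0, 0, 0]
2 nonzero rows, so the 3 vectors span a space of dimension 2.
Since 2 < 3, the vectors are linearly dependent.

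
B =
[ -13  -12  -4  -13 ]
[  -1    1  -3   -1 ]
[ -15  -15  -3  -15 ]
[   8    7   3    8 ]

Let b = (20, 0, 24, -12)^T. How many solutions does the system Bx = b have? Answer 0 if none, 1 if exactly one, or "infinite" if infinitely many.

infinite

Row reduce the augmented matrix [B | b].
R2 ← R2 − (1/13)·R1: [0, 25/13, -35/13, 0, -20/13]
R3 ← R3 − (15/13)·R1: [0, -15/13, 21/13, 0, 12/13]
R4 ← R4 + (8/13)·R1: [0, -5/13, 7/13, 0, 4/13]
R3 ← R3 + (3/5)·R2: [0, 0, 0, 0, 0]
R4 ← R4 + (1/5)·R2: [0, 0, 0, 0, 0]
The echelon form has 2 nonzero rows, and every pivot lies in the first 4 columns, so rank(B) = rank([B|b]) = 2.
The system is consistent.
rank = 2 < 4 unknowns, so there are infinitely many solutions.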